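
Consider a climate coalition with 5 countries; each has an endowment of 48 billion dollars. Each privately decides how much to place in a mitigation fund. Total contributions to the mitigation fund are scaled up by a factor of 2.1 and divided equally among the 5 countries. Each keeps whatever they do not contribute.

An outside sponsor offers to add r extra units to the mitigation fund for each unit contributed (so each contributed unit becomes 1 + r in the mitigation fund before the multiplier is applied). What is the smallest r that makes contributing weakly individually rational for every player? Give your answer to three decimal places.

1.381

With matching at rate r, one contributed unit becomes (1 + r) in the mitigation fund and returns 2.1 × (1 + r) / 5 to the contributor.
Setting this equal to 1: 1 + r = 5/2.1 = 2.3810.
So the minimum matching rate is r = 2.3810 − 1 = 1.381.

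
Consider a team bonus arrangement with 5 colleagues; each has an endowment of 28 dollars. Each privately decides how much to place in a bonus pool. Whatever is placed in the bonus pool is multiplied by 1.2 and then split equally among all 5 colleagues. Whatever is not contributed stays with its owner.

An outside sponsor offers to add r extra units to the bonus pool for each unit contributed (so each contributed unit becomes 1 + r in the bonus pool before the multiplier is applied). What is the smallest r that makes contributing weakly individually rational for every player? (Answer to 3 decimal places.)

With matching at rate r, one contributed unit becomes (1 + r) in the bonus pool and returns 1.2 × (1 + r) / 5 to the contributor.
Setting this equal to 1: 1 + r = 5/1.2 = 4.1667.
So the minimum matching rate is r = 4.1667 − 1 = 3.167.

3.167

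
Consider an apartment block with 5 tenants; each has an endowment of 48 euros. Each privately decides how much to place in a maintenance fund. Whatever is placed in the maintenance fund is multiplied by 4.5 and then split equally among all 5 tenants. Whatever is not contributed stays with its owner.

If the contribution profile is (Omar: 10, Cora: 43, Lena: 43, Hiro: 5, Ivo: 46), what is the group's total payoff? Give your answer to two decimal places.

754.50 euros

Total contributed: 10 + 43 + 43 + 5 + 46 = 147; total kept: 5 × 48 − 147 = 93.
The maintenance fund pays out 4.5 × 147 = 661.50 in aggregate.
Group total = 93 + 661.50 = 754.50.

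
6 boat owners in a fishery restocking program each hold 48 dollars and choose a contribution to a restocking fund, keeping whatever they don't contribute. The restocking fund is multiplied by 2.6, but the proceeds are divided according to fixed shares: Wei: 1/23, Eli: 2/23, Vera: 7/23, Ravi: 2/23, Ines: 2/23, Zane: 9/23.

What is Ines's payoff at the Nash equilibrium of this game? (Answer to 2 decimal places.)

Player j's private return per contributed unit is 2.6 × (j's share). Contributing is weakly dominant for j when that share is at least 1/2.6 = 0.3846, and contributing 0 is dominant otherwise.
The only share above 0.3846 is Zane's 9/23, contributing 48; the remaining 5 contribute 0. Total contributed: 48.
Ines keeps 48 and receives 2.6 × 48 × 2/23 = 10.85 from the restocking fund, for a payoff of 58.85.

58.85 dollars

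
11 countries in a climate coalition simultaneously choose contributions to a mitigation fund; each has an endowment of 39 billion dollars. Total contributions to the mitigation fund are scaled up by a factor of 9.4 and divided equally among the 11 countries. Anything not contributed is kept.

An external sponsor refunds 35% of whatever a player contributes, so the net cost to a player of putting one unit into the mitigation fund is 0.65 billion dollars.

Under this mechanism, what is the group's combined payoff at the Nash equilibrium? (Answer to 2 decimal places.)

4182.75 billion dollars

The effective private return per unit is now (9.4/11) / 0.65 = 1.3147 > 1, so every player's dominant strategy flips to full contribution.
At the Nash equilibrium everyone contributes 39. Group total payoff = 11 × (39 × 0.35 + 9.4 × 39) = 4182.75.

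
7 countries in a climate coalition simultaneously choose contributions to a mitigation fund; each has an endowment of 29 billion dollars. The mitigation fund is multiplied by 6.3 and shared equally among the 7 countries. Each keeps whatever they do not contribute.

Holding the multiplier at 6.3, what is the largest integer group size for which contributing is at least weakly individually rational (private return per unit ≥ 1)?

6

Private return per unit is 6.3/(group size), which is ≥ 1 whenever the group size is ≤ 6.3.
The largest such integer is 6.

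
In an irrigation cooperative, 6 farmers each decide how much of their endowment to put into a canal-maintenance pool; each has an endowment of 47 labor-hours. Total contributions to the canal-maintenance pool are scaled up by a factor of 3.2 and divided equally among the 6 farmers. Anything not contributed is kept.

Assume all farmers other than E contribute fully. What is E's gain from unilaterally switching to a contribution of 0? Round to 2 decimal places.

Switching from a contribution of 47 to 0 lets E keep an extra 47 labor-hours, but lowers the canal-maintenance pool by 47, which costs E their own share of that drop: 3.2/6 × 47 = 25.07.
Net gain = 47 − 25.07 = 21.93. The private return per contributed unit (0.5333) is below 1, so free-riding is indeed the best response regardless of what the others do.

21.93 labor-hours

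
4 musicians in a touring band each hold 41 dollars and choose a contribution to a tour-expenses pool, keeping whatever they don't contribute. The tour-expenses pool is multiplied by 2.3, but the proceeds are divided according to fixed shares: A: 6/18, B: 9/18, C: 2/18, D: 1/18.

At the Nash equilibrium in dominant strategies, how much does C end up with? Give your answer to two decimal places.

Each unit j contributes comes back to j as 2.3 × (j's share), so j prefers to contribute only if that share exceeds 1/2.3 = 0.4348; otherwise keeping the unit dominates.
The only share above 0.4348 is B's 9/18, contributing 41; the remaining 3 contribute 0. Total contributed: 41.
C keeps 41 and receives 2.3 × 41 × 2/18 = 10.48 from the tour-expenses pool, for a payoff of 51.48.

51.48 dollars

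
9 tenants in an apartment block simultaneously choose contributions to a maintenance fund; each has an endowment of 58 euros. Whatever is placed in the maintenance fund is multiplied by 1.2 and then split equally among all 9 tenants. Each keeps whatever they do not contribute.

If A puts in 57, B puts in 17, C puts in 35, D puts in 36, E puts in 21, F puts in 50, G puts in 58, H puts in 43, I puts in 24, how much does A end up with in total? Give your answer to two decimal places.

Total contributed: 57 + 17 + 35 + 36 + 21 + 50 + 58 + 43 + 24 = 341.
Each receives 1.2 × 341 / 9 = 45.47 from the maintenance fund.
A keeps 58 − 57 = 1, so A's payoff is 1 + 45.47 = 46.47.

46.47 euros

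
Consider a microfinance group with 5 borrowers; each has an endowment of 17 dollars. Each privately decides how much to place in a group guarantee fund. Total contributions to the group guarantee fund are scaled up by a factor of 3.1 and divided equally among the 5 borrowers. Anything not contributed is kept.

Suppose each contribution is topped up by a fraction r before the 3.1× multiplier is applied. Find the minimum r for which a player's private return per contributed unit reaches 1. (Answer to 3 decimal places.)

0.613

With matching at rate r, one contributed unit becomes (1 + r) in the group guarantee fund and returns 3.1 × (1 + r) / 5 to the contributor.
Setting this equal to 1: 1 + r = 5/3.1 = 1.6129.
So the minimum matching rate is r = 1.6129 − 1 = 0.613.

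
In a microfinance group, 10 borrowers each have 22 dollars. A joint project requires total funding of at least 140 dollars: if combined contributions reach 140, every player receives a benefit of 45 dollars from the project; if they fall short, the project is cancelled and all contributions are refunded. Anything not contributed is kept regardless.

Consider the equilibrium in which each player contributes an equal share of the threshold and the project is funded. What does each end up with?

53 dollars

Equal share of the threshold: 140/10 = 14.
At this profile no one gains by cutting their contribution: any cut drops the total below 140, the project is cancelled, contributions are refunded, and the deviator ends with 22, which is less than 22 − 14 + 45 = 53. Contributing more than 14 just wastes the excess. So contributing exactly 14 is a best response.
Each player's payoff: 22 − 14 + 45 = 53.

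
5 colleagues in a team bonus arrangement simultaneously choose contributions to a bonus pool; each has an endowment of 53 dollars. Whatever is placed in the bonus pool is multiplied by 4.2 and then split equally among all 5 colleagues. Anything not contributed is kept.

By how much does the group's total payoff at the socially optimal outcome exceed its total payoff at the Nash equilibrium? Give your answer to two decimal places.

Each contributed unit returns 4.2/5 = 0.8400 to its contributor — below 1 — so contributing 0 is dominant for every player. At the Nash equilibrium everyone keeps their 53, and the group total is 5 × 53 = 265.
Each contributed unit returns 4.200 to the group as a whole (0.8400 to each of 5 players), which exceeds 1, so the social optimum is full contribution: group total = 4.200 × 265 = 1113.00.
Efficiency loss = 1113.00 − 265 = 848.00.

848.00 dollars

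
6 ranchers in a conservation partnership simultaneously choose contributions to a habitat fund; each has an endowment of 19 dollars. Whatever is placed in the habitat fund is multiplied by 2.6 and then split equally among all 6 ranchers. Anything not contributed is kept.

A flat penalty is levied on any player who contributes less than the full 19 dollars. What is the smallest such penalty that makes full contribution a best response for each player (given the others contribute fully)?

10.77 dollars

Given the others contribute fully, the best deviation is to contribute 0 (any partial contribution still incurs the fine and gives up units whose private return 0.4333 is below 1).
Deviating from 19 to 0 saves 19 dollars but forfeits the deviator's share of the drop in the habitat fund: 2.6/6 × 19 = 8.23.
So the deviation gain is 19 − 8.23 = 10.77, and the fine must be at least 10.77 dollars to wipe it out.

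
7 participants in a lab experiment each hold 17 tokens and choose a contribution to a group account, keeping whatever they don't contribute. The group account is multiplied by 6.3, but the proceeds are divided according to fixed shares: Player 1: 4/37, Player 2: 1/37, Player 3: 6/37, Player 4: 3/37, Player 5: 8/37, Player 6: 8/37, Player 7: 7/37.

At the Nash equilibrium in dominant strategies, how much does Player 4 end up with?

51.74 tokens

Player j's private return per contributed unit is 6.3 × (j's share). Contributing is weakly dominant for j when that share is at least 1/6.3 = 0.1587, and contributing 0 is dominant otherwise.
Player 3, Player 5, Player 6 and Player 7 clear that bar, contributing 17 each; the remaining 3 contribute 0. Total contributed: 68.
Player 4 keeps 17 and receives 6.3 × 68 × 3/37 = 34.74 from the group account, for a payoff of 51.74.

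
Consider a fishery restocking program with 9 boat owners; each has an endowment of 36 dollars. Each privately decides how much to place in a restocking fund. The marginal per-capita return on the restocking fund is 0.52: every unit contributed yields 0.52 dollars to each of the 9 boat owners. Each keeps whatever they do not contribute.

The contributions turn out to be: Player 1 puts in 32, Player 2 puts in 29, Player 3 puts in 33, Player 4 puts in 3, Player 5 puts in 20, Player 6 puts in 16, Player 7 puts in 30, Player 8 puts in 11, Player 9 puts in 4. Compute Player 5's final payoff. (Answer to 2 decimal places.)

Total contributed: 32 + 29 + 33 + 3 + 20 + 16 + 30 + 11 + 4 = 178.
Each receives 0.52 × 178 = 92.56 from the restocking fund.
Player 5 keeps 36 − 20 = 16, so Player 5's payoff is 16 + 92.56 = 108.56.

108.56 dollars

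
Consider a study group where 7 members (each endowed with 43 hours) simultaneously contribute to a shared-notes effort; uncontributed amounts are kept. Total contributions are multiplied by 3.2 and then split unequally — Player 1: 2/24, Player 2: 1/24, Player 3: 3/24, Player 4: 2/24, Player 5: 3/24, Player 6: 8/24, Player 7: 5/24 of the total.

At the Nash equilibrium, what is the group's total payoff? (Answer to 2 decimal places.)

395.60 hours

Each unit j contributes comes back to j as 3.2 × (j's share), so j prefers to contribute only if that share exceeds 1/3.2 = 0.3125; otherwise keeping the unit dominates.
Player 6 alone (share 8/24) is above the threshold, contributing 43; the remaining 6 contribute 0. Total contributed: 43.
The shared-notes effort pays out 3.2 × 43 = 137.60 in total (split across the unequal shares, but the aggregate is all that matters for the group sum).
The 6 free-riders keep 43 each, adding 258. Group total = 258 + 137.60 = 395.60.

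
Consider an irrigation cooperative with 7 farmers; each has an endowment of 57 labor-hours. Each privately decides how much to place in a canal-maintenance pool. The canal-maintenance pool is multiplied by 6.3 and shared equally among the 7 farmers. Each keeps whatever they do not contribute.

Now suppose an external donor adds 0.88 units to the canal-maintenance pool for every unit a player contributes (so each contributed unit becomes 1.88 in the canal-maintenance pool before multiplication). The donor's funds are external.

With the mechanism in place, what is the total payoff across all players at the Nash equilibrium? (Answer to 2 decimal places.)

4725.76 labor-hours

The effective private return per unit is now 6.3 × 1.88 / 7 = 1.6920 > 1, so every player's dominant strategy flips to full contribution.
So the Nash equilibrium is full contribution by all 7; the group earns 6.3 × 1.88 × 399 = 4725.76.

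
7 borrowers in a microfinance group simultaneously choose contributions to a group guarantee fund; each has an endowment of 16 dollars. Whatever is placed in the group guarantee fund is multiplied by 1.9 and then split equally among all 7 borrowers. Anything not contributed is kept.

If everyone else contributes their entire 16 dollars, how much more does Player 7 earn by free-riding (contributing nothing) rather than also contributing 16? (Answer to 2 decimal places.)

11.66 dollars

Switching from a contribution of 16 to 0 lets Player 7 keep an extra 16 dollars, but lowers the group guarantee fund by 16, which costs Player 7 their own share of that drop: 1.9/7 × 16 = 4.34.
Net gain = 16 − 4.34 = 11.66. The private return per contributed unit (0.2714) is below 1, so free-riding is indeed the best response regardless of what the others do.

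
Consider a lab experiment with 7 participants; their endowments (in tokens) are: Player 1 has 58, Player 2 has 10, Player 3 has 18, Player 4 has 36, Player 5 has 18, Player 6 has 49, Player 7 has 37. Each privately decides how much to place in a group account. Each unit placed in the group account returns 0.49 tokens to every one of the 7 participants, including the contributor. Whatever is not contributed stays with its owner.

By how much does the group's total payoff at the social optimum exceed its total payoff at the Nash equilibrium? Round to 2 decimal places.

549.18 tokens

The private return per contributed unit is 0.49 < 1 for everyone, so the Nash equilibrium is zero contribution and the group total is Σ E_j = 58 + 10 + 18 + 36 + 18 + 49 + 37 = 226.
Each contributed unit returns 3.430 to the group, so the social optimum is full contribution by everyone: group total = 3.430 × 226 = 775.18.
Efficiency loss = (3.430 − 1) × 226 = 549.18.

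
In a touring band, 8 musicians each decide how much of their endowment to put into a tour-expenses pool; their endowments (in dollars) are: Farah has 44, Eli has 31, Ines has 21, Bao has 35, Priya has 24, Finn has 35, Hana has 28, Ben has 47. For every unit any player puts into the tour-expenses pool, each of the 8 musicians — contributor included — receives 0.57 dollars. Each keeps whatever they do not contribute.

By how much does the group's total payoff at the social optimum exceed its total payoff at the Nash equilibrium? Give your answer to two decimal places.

The private return per contributed unit is 0.57 < 1 for everyone, so the Nash equilibrium is zero contribution and the group total is Σ E_j = 44 + 31 + 21 + 35 + 24 + 35 + 28 + 47 = 265.
Each contributed unit returns 4.560 to the group, so the social optimum is full contribution by everyone: group total = 4.560 × 265 = 1208.40.
Efficiency loss = (4.560 − 1) × 265 = 943.40.

943.40 dollars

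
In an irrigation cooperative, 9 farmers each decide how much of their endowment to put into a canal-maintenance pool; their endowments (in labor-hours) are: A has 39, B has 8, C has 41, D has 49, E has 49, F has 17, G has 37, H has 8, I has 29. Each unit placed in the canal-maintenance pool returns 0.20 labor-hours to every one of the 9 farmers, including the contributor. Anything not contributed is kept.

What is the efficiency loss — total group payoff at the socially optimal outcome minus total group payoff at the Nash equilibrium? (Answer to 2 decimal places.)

The private return per contributed unit is 0.20 < 1 for everyone, so the Nash equilibrium is zero contribution and the group total is Σ E_j = 39 + 8 + 41 + 49 + 49 + 17 + 37 + 8 + 29 = 277.
Each contributed unit returns 1.800 to the group, so the social optimum is full contribution by everyone: group total = 1.800 × 277 = 498.60.
Efficiency loss = (1.800 − 1) × 277 = 221.60.

221.60 labor-hours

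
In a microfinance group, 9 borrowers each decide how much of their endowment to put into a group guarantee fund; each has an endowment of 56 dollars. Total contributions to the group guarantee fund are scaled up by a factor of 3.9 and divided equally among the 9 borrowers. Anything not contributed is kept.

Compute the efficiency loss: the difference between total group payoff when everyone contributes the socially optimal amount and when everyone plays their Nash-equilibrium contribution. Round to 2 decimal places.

1461.60 dollars

Each contributed unit returns 3.9/9 = 0.4333 to its contributor — below 1 — so contributing 0 is dominant for every player. At the Nash equilibrium everyone keeps their 56, and the group total is 9 × 56 = 504.
Each contributed unit returns 3.900 to the group as a whole (0.4333 to each of 9 players), which exceeds 1, so the social optimum is full contribution: group total = 3.900 × 504 = 1965.60.
Efficiency loss = 1965.60 − 504 = 1461.60.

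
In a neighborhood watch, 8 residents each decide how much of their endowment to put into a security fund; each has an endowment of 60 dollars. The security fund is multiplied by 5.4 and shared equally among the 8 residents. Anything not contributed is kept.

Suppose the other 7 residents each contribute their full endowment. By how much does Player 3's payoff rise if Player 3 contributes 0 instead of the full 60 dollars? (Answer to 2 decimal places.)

Switching from a contribution of 60 to 0 lets Player 3 keep an extra 60 dollars, but lowers the security fund by 60, which costs Player 3 their own share of that drop: 5.4/8 × 60 = 40.50.
Net gain = 60 − 40.50 = 19.50. The private return per contributed unit (0.6750) is below 1, so free-riding is indeed the best response regardless of what the others do.

19.50 dollars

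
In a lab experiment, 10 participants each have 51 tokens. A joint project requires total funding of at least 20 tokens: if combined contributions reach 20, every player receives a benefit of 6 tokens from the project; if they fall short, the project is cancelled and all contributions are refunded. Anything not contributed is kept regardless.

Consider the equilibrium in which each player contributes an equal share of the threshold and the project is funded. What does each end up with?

55 tokens

Equal share of the threshold: 20/10 = 2.
At this profile no one gains by cutting their contribution: any cut drops the total below 20, the project is cancelled, contributions are refunded, and the deviator ends with 51, which is less than 51 − 2 + 6 = 55. Contributing more than 2 just wastes the excess. So contributing exactly 2 is a best response.
Each player's payoff: 51 − 2 + 6 = 55.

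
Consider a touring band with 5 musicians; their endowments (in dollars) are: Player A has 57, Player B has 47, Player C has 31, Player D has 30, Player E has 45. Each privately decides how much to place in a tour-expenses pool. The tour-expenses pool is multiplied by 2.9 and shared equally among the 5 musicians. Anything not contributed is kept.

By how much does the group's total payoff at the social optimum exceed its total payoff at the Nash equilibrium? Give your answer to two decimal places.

The private return per contributed unit is 2.9/5 = 0.5800 < 1 for every player regardless of endowment, so the Nash equilibrium is zero contribution and the group total is Σ E_j = 57 + 47 + 31 + 30 + 45 = 210.
Each contributed unit returns 2.900 to the group, so the social optimum is full contribution by everyone: group total = 2.900 × 210 = 609.00.
Efficiency loss = (2.900 − 1) × 210 = 399.00.

399.00 dollars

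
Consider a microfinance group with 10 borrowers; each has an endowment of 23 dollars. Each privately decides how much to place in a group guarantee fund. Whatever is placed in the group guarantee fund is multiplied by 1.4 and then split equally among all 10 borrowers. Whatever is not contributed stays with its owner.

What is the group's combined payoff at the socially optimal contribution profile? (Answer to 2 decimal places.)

322.00 dollars

Each contributed unit returns 1.400 to the group as a whole (0.1400 to each of 10 players), which exceeds 1, so the social optimum is full contribution: group total = 1.400 × 230 = 322.00.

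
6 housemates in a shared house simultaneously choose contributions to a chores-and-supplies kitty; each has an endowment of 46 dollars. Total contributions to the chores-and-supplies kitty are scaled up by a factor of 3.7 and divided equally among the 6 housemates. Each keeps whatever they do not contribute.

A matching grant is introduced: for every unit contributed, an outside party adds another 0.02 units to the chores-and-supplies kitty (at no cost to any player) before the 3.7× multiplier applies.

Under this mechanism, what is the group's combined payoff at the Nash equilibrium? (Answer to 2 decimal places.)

276.00 dollars

The effective private return is 3.7 × 1.02 / 6 = 0.6290, which is still under 1, so the mechanism doesn't change anyone's dominant strategy: zero contribution.
Everyone keeps their endowment and the group total is 6 × 46 = 276.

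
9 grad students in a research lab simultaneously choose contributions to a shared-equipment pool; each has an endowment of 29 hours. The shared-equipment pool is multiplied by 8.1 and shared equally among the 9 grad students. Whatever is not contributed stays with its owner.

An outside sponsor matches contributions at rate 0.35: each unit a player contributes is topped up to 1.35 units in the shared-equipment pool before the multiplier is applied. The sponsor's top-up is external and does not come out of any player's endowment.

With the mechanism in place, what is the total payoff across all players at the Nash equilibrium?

Under the mechanism each unit contributed yields 8.1 × 1.35 / 9 = 1.2150 back to its contributor per unit of net cost, which exceeds 1, making full contribution the dominant choice for everyone.
So the Nash equilibrium is full contribution by all 9; the group earns 8.1 × 1.35 × 261 = 2854.04.

2854.04 hours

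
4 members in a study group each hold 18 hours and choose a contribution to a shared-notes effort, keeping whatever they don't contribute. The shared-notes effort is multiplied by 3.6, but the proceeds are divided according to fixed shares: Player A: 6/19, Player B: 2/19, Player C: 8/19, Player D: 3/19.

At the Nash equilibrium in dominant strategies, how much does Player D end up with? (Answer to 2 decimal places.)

For player j, contributing a unit is worthwhile iff 3.6 × (j's share) ≥ 1, i.e. iff j's share is at least 0.2778.
Player A and Player C are above the threshold, contributing 18 each; the remaining 2 contribute 0. Total contributed: 36.
Player D keeps 18 and receives 3.6 × 36 × 3/19 = 20.46 from the shared-notes effort, for a payoff of 38.46.

38.46 hours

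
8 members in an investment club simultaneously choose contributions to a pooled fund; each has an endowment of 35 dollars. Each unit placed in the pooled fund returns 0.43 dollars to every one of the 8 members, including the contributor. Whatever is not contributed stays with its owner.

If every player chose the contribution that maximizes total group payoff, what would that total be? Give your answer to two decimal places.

Each contributed unit returns 3.440 to the group as a whole (0.43 to each of 8 players), which exceeds 1, so the social optimum is full contribution: group total = 3.440 × 280 = 963.20.

963.20 dollars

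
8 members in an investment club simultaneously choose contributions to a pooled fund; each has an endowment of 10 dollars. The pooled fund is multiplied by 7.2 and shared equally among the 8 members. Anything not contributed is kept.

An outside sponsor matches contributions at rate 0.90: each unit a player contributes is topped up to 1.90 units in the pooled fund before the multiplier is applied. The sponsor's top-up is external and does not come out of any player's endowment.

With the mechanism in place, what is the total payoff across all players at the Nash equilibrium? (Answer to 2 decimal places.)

The effective private return per unit is now 7.2 × 1.90 / 8 = 1.7100 > 1, so every player's dominant strategy flips to full contribution.
At the Nash equilibrium everyone contributes 10. Group total payoff = 7.2 × 1.90 × 80 = 1094.40.

1094.40 dollars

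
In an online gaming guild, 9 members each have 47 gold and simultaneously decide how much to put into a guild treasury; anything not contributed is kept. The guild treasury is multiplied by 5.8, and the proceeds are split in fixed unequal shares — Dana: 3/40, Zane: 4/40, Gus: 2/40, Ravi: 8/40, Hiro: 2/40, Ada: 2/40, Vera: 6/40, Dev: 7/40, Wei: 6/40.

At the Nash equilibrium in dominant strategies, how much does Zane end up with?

101.52 gold

Each unit j contributes comes back to j as 5.8 × (j's share), so j prefers to contribute only if that share exceeds 1/5.8 = 0.1724; otherwise keeping the unit dominates.
Ravi and Dev are above the threshold, contributing 47 each; the remaining 7 contribute 0. Total contributed: 94.
Zane keeps 47 and receives 5.8 × 94 × 4/40 = 54.52 from the guild treasury, for a payoff of 101.52.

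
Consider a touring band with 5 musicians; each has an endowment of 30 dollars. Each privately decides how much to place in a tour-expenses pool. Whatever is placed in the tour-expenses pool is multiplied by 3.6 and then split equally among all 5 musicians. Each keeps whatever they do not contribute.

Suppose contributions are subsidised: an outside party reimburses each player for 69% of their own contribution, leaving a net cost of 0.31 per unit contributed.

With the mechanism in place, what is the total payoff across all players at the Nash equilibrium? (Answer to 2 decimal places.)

643.50 dollars

The effective private return per unit is now (3.6/5) / 0.31 = 2.3226 > 1, so every player's dominant strategy flips to full contribution.
So the Nash equilibrium is full contribution by all 5; the group earns 5 × (30 × 0.69 + 3.6 × 30) = 643.50.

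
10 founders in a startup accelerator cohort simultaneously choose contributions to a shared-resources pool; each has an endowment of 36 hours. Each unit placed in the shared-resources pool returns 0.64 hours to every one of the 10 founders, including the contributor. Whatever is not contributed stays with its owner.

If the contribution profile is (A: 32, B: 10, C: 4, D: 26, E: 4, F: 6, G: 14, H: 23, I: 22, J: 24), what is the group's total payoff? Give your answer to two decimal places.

1251.00 hours

Total contributed: 32 + 10 + 4 + 26 + 4 + 6 + 14 + 23 + 22 + 24 = 165; total kept: 10 × 36 − 165 = 195.
The shared-resources pool pays out 0.64 × 10 × 165 = 1056.00 in aggregate.
Group total = 195 + 1056.00 = 1251.00.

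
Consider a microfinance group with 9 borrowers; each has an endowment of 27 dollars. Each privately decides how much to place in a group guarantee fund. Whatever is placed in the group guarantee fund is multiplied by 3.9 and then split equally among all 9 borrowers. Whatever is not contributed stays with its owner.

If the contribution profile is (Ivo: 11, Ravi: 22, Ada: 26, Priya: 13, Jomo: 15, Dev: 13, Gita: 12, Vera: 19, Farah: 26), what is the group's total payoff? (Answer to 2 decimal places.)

698.30 dollars

Total contributed: 11 + 22 + 26 + 13 + 15 + 13 + 12 + 19 + 26 = 157; total kept: 9 × 27 − 157 = 86.
The group guarantee fund pays out 3.9 × 157 = 612.30 in aggregate.
Group total = 86 + 612.30 = 698.30.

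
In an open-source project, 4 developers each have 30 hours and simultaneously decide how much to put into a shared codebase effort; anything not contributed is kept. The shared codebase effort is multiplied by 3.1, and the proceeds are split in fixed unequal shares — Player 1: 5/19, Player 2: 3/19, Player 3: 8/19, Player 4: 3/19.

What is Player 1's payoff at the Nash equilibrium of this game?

A player with share s gets back 3.1·s per unit contributed, so full contribution is dominant for anyone with s > 1/3.1 = 0.3226 and zero contribution is dominant for anyone below.
Only Player 3 (8/19) clears that bar, contributing 30; the remaining 3 contribute 0. Total contributed: 30.
Player 1 keeps 30 and receives 3.1 × 30 × 5/19 = 24.47 from the shared codebase effort, for a payoff of 54.47.

54.47 hours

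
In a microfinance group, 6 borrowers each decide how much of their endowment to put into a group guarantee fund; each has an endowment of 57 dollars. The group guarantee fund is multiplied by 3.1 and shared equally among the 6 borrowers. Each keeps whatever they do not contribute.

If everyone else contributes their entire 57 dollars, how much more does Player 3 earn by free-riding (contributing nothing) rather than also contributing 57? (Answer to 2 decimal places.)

27.55 dollars

Switching from a contribution of 57 to 0 lets Player 3 keep an extra 57 dollars, but lowers the group guarantee fund by 57, which costs Player 3 their own share of that drop: 3.1/6 × 57 = 29.45.
Net gain = 57 − 29.45 = 27.55. The private return per contributed unit (0.5167) is below 1, so free-riding is indeed the best response regardless of what the others do.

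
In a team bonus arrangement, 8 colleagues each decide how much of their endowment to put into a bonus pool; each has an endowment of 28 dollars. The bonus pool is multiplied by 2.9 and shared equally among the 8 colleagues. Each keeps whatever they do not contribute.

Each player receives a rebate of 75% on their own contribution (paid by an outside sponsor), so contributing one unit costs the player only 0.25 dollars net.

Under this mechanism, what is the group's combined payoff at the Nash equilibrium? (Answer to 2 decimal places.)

817.60 dollars

With the mechanism, a contributed unit returns (2.9/8) / 0.25 = 1.4500 per unit of net cost to the contributor — now above 1 — so contributing fully is weakly dominant for every player.
So the Nash equilibrium is full contribution by all 8; the group earns 8 × (28 × 0.75 + 2.9 × 28) = 817.60.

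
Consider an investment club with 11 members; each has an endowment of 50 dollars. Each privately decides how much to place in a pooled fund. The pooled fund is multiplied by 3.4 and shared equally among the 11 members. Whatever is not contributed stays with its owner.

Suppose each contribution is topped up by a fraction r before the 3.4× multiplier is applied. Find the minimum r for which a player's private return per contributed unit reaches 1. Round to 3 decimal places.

2.235

With matching at rate r, one contributed unit becomes (1 + r) in the pooled fund and returns 3.4 × (1 + r) / 11 to the contributor.
Setting this equal to 1: 1 + r = 11/3.4 = 3.2353.
So the minimum matching rate is r = 3.2353 − 1 = 2.235.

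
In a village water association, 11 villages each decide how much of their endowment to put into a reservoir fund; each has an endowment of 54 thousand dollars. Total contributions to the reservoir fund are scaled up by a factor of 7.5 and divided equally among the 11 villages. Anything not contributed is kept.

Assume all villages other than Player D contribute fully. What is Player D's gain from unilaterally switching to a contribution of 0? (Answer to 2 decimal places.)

Switching from a contribution of 54 to 0 lets Player D keep an extra 54 thousand dollars, but lowers the reservoir fund by 54, which costs Player D their own share of that drop: 7.5/11 × 54 = 36.82.
Net gain = 54 − 36.82 = 17.18. The private return per contributed unit (0.6818) is below 1, so free-riding is indeed the best response regardless of what the others do.

17.18 thousand dollars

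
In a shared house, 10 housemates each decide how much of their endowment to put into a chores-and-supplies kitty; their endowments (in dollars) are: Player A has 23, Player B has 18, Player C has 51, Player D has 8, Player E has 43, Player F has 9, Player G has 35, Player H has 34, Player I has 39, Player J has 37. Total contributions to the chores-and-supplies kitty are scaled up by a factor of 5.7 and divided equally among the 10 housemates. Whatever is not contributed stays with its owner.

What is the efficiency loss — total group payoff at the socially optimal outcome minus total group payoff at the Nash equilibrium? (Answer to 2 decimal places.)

1395.90 dollars

The private return per contributed unit is 5.7/10 = 0.5700 < 1 for every player regardless of endowment, so the Nash equilibrium is zero contribution and the group total is Σ E_j = 23 + 18 + 51 + 8 + 43 + 9 + 35 + 34 + 39 + 37 = 297.
Each contributed unit returns 5.700 to the group, so the social optimum is full contribution by everyone: group total = 5.700 × 297 = 1692.90.
Efficiency loss = (5.700 − 1) × 297 = 1395.90.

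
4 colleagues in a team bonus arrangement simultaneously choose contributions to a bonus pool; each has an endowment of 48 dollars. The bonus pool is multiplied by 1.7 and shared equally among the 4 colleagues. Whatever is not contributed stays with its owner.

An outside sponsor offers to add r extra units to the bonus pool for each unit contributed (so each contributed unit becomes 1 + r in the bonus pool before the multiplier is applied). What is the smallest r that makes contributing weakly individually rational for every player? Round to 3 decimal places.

With matching at rate r, one contributed unit becomes (1 + r) in the bonus pool and returns 1.7 × (1 + r) / 4 to the contributor.
Setting this equal to 1: 1 + r = 4/1.7 = 2.3529.
So the minimum matching rate is r = 2.3529 − 1 = 1.353.

1.353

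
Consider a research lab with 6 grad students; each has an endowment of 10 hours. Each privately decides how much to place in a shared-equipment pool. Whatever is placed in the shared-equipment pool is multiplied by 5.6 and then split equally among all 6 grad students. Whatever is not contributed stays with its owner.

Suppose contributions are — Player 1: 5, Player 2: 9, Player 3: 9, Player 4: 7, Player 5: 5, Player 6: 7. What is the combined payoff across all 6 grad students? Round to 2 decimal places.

Total contributed: 5 + 9 + 9 + 7 + 5 + 7 = 42; total kept: 6 × 10 − 42 = 18.
The shared-equipment pool pays out 5.6 × 42 = 235.20 in aggregate.
Group total = 18 + 235.20 = 253.20.

253.20 hours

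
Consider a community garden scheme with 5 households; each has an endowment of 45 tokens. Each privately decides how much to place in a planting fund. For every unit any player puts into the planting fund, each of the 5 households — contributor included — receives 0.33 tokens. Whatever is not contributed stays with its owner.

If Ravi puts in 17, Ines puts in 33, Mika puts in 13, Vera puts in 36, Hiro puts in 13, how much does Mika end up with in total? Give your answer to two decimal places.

Total contributed: 17 + 33 + 13 + 36 + 13 = 112.
Each receives 0.33 × 112 = 36.96 from the planting fund.
Mika keeps 45 − 13 = 32, so Mika's payoff is 32 + 36.96 = 68.96.

68.96 tokens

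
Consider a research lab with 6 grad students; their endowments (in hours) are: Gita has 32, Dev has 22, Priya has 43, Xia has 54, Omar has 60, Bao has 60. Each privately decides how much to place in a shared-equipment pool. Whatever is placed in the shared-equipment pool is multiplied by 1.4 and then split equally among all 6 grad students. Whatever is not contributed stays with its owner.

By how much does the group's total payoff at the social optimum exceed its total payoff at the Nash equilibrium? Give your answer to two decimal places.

The private return per contributed unit is 1.4/6 = 0.2333 < 1 for every player regardless of endowment, so the Nash equilibrium is zero contribution and the group total is Σ E_j = 32 + 22 + 43 + 54 + 60 + 60 = 271.
Each contributed unit returns 1.400 to the group, so the social optimum is full contribution by everyone: group total = 1.400 × 271 = 379.40.
Efficiency loss = (1.400 − 1) × 271 = 108.40.

108.40 hours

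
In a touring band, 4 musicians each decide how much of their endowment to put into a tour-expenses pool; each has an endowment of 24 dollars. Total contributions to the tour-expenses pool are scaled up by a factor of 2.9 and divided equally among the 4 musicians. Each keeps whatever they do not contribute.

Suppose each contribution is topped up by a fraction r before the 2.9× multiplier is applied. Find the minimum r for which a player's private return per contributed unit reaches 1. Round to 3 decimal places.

0.379

With matching at rate r, one contributed unit becomes (1 + r) in the tour-expenses pool and returns 2.9 × (1 + r) / 4 to the contributor.
Setting this equal to 1: 1 + r = 4/2.9 = 1.3793.
So the minimum matching rate is r = 1.3793 − 1 = 0.379.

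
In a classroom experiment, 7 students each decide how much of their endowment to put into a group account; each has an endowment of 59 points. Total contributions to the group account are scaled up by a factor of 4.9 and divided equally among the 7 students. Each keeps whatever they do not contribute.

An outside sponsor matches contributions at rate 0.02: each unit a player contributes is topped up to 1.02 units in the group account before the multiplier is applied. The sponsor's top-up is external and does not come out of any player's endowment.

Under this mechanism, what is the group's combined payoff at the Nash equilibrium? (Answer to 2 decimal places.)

413.00 points

The effective private return is 4.9 × 1.02 / 7 = 0.7140, which is still under 1, so the mechanism doesn't change anyone's dominant strategy: zero contribution.
At the Nash equilibrium no one contributes; group total payoff = 7 × 59 = 413.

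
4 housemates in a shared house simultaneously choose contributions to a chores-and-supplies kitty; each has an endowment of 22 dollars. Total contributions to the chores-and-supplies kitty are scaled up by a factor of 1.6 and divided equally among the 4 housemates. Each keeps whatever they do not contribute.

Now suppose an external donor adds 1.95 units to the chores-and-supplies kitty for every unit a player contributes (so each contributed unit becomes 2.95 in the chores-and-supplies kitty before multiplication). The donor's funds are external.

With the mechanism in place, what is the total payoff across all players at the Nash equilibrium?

With the mechanism, a contributed unit returns 1.6 × 2.95 / 4 = 1.1800 per unit of net cost to the contributor — now above 1 — so contributing fully is weakly dominant for every player.
So the Nash equilibrium is full contribution by all 4; the group earns 1.6 × 2.95 × 88 = 415.36.

415.36 dollars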